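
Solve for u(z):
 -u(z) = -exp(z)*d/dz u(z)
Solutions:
 u(z) = C1*exp(-exp(-z))


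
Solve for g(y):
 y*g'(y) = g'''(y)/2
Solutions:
 g(y) = C1 + Integral(C2*airyai(2^(1/3)*y) + C3*airybi(2^(1/3)*y), y)


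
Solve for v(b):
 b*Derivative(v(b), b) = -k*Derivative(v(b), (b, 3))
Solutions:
 v(b) = C1 + Integral(C2*airyai(b*(-1/k)^(1/3)) + C3*airybi(b*(-1/k)^(1/3)), b)


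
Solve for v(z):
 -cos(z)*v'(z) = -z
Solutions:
 v(z) = C1 + Integral(z/cos(z), z)


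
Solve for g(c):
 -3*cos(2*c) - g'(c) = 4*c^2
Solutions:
 g(c) = C1 - 4*c^3/3 - 3*sin(2*c)/2


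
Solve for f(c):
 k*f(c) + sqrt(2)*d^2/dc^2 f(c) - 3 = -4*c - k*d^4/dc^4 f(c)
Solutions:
 f(c) = C1*exp(-2^(3/4)*c*sqrt((-sqrt(1 - 2*k^2) - 1)/k)/2) + C2*exp(2^(3/4)*c*sqrt((-sqrt(1 - 2*k^2) - 1)/k)/2) + C3*exp(-2^(3/4)*c*sqrt((sqrt(1 - 2*k^2) - 1)/k)/2) + C4*exp(2^(3/4)*c*sqrt((sqrt(1 - 2*k^2) - 1)/k)/2) - 4*c/k + 3/k


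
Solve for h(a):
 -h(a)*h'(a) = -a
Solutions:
 h(a) = -sqrt(C1 + a^2)
 h(a) = sqrt(C1 + a^2)


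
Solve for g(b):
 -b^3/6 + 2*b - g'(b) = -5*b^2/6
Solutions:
 g(b) = C1 - b^4/24 + 5*b^3/18 + b^2


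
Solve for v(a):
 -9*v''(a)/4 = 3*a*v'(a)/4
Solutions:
 v(a) = C1 + C2*erf(sqrt(6)*a/6)


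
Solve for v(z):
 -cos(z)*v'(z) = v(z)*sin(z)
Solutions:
 v(z) = C1*cos(z)


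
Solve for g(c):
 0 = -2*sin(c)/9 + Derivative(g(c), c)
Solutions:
 g(c) = C1 - 2*cos(c)/9


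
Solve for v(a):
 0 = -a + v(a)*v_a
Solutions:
 v(a) = -sqrt(C1 + a^2)
 v(a) = sqrt(C1 + a^2)


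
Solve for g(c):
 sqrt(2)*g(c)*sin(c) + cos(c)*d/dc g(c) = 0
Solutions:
 g(c) = C1*cos(c)^(sqrt(2))


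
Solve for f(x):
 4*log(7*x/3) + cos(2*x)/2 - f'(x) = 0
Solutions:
 f(x) = C1 + 4*x*log(x) - 4*x*log(3) - 4*x + 4*x*log(7) + sin(2*x)/4


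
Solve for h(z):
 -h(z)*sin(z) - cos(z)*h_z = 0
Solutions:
 h(z) = C1*cos(z)


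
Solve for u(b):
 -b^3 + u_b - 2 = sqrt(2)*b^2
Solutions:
 u(b) = C1 + b^4/4 + sqrt(2)*b^3/3 + 2*b


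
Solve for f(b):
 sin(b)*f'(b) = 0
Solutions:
 f(b) = C1


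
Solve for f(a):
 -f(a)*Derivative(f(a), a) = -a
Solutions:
 f(a) = -sqrt(C1 + a^2)
 f(a) = sqrt(C1 + a^2)


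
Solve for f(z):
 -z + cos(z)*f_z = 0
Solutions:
 f(z) = C1 + Integral(z/cos(z), z)


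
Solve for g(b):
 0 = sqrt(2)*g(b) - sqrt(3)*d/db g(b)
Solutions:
 g(b) = C1*exp(sqrt(6)*b/3)


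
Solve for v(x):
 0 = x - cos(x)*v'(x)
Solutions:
 v(x) = C1 + Integral(x/cos(x), x)


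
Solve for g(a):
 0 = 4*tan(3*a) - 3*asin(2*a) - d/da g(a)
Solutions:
 g(a) = C1 - 3*a*asin(2*a) - 3*sqrt(1 - 4*a^2)/2 - 4*log(cos(3*a))/3


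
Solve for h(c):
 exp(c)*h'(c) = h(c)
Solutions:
 h(c) = C1*exp(-exp(-c))


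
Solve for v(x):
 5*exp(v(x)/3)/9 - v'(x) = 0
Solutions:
 v(x) = 3*log(-1/(C1 + 5*x)) + 9*log(3)


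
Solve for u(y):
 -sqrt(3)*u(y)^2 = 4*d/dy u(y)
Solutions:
 u(y) = 4/(C1 + sqrt(3)*y)


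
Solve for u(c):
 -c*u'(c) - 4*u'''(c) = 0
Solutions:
 u(c) = C1 + Integral(C2*airyai(-2^(1/3)*c/2) + C3*airybi(-2^(1/3)*c/2), c)


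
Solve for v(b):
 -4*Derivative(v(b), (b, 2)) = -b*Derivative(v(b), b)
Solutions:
 v(b) = C1 + C2*erfi(sqrt(2)*b/4)


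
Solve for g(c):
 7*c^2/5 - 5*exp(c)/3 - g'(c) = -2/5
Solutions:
 g(c) = C1 + 7*c^3/15 + 2*c/5 - 5*exp(c)/3


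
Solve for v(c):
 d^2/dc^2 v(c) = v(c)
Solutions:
 v(c) = C1*exp(-c) + C2*exp(c)


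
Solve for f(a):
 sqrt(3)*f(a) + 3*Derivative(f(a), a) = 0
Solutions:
 f(a) = C1*exp(-sqrt(3)*a/3)


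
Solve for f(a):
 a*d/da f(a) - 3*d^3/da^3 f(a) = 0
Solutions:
 f(a) = C1 + Integral(C2*airyai(3^(2/3)*a/3) + C3*airybi(3^(2/3)*a/3), a)


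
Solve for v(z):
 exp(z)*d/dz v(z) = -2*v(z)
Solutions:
 v(z) = C1*exp(2*exp(-z))


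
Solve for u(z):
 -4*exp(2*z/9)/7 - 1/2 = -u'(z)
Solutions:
 u(z) = C1 + z/2 + 18*exp(2*z/9)/7


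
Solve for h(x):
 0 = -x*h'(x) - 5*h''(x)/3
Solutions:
 h(x) = C1 + C2*erf(sqrt(30)*x/10)


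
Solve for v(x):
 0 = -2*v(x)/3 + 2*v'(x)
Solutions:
 v(x) = C1*exp(x/3)


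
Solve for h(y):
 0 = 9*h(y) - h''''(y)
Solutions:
 h(y) = C1*exp(-sqrt(3)*y) + C2*exp(sqrt(3)*y) + C3*sin(sqrt(3)*y) + C4*cos(sqrt(3)*y)


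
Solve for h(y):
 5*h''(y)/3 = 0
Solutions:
 h(y) = C1 + C2*y


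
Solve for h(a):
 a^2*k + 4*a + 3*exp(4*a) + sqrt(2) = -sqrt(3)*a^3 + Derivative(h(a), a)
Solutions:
 h(a) = C1 + sqrt(3)*a^4/4 + a^3*k/3 + 2*a^2 + sqrt(2)*a + 3*exp(4*a)/4


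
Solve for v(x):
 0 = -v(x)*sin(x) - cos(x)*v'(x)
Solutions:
 v(x) = C1*cos(x)


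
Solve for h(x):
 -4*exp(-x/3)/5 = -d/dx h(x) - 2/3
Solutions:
 h(x) = C1 - 2*x/3 - 12*exp(-x/3)/5


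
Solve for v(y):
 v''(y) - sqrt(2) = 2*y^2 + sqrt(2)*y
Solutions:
 v(y) = C1 + C2*y + y^4/6 + sqrt(2)*y^3/6 + sqrt(2)*y^2/2


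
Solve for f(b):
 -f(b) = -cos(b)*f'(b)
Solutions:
 f(b) = C1*sqrt(sin(b) + 1)/sqrt(sin(b) - 1)


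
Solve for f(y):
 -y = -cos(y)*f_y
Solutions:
 f(y) = C1 + Integral(y/cos(y), y)


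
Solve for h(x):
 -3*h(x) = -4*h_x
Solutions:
 h(x) = C1*exp(3*x/4)


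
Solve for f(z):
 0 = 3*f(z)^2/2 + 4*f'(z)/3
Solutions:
 f(z) = 8/(C1 + 9*z)


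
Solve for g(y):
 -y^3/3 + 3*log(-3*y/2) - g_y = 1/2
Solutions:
 g(y) = C1 - y^4/12 + 3*y*log(-y) + y*(-7/2 - 3*log(2) + 3*log(3))


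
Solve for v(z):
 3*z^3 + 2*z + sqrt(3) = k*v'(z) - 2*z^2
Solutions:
 v(z) = C1 + 3*z^4/(4*k) + 2*z^3/(3*k) + z^2/k + sqrt(3)*z/k


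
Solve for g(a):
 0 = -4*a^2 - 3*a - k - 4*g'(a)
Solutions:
 g(a) = C1 - a^3/3 - 3*a^2/8 - a*k/4


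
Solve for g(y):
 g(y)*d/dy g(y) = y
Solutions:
 g(y) = -sqrt(C1 + y^2)
 g(y) = sqrt(C1 + y^2)


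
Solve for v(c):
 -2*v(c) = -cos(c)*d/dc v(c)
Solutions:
 v(c) = C1*(sin(c) + 1)/(sin(c) - 1)


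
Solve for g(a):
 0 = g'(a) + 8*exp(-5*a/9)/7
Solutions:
 g(a) = C1 + 72*exp(-5*a/9)/35


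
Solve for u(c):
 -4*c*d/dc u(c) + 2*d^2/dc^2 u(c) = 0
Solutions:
 u(c) = C1 + C2*erfi(c)


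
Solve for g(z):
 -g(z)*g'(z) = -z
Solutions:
 g(z) = -sqrt(C1 + z^2)
 g(z) = sqrt(C1 + z^2)


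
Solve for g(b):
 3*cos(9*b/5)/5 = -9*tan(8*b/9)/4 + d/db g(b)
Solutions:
 g(b) = C1 - 81*log(cos(8*b/9))/32 + sin(9*b/5)/3


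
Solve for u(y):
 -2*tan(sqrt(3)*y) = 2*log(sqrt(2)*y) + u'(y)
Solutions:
 u(y) = C1 - 2*y*log(y) - y*log(2) + 2*y + 2*sqrt(3)*log(cos(sqrt(3)*y))/3


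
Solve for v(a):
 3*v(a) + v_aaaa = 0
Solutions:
 v(a) = (C1*sin(sqrt(2)*3^(1/4)*a/2) + C2*cos(sqrt(2)*3^(1/4)*a/2))*exp(-sqrt(2)*3^(1/4)*a/2) + (C3*sin(sqrt(2)*3^(1/4)*a/2) + C4*cos(sqrt(2)*3^(1/4)*a/2))*exp(sqrt(2)*3^(1/4)*a/2)


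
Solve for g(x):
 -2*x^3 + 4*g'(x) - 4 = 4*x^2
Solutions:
 g(x) = C1 + x^4/8 + x^3/3 + x


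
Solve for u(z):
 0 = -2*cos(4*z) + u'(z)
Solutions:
 u(z) = C1 + sin(4*z)/2


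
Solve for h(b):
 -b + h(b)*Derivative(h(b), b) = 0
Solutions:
 h(b) = -sqrt(C1 + b^2)
 h(b) = sqrt(C1 + b^2)


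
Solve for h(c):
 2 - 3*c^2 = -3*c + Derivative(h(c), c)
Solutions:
 h(c) = C1 - c^3 + 3*c^2/2 + 2*c


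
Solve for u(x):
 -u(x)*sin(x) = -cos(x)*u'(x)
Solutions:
 u(x) = C1/cos(x)


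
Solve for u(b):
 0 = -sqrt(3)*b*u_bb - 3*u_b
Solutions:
 u(b) = C1 + C2*b^(1 - sqrt(3))


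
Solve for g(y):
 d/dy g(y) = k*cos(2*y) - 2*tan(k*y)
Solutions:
 g(y) = C1 + k*sin(2*y)/2 - 2*Piecewise((-log(cos(k*y))/k, Ne(k, 0)), (0, True))


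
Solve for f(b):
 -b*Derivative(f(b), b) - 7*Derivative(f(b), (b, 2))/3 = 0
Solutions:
 f(b) = C1 + C2*erf(sqrt(42)*b/14)


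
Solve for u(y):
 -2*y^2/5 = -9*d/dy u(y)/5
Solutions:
 u(y) = C1 + 2*y^3/27


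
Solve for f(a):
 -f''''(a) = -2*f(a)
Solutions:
 f(a) = C1*exp(-2^(1/4)*a) + C2*exp(2^(1/4)*a) + C3*sin(2^(1/4)*a) + C4*cos(2^(1/4)*a)


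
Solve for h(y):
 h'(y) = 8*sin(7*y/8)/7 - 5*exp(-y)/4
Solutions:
 h(y) = C1 - 64*cos(7*y/8)/49 + 5*exp(-y)/4


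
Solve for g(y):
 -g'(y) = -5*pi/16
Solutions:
 g(y) = C1 + 5*pi*y/16


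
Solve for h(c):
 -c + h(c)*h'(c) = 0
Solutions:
 h(c) = -sqrt(C1 + c^2)
 h(c) = sqrt(C1 + c^2)


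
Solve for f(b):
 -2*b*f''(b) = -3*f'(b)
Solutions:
 f(b) = C1 + C2*b^(5/2)


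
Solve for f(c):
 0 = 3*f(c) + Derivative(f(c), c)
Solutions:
 f(c) = C1*exp(-3*c)


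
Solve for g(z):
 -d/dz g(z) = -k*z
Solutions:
 g(z) = C1 + k*z^2/2


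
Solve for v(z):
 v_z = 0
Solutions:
 v(z) = C1


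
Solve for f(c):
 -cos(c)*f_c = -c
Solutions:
 f(c) = C1 + Integral(c/cos(c), c)


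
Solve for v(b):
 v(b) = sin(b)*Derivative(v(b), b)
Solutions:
 v(b) = C1*sqrt(cos(b) - 1)/sqrt(cos(b) + 1)


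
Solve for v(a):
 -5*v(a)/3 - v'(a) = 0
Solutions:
 v(a) = C1*exp(-5*a/3)


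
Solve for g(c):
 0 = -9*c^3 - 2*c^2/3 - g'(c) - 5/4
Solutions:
 g(c) = C1 - 9*c^4/4 - 2*c^3/9 - 5*c/4


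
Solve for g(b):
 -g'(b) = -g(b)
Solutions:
 g(b) = C1*exp(b)


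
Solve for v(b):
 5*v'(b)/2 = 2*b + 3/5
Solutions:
 v(b) = C1 + 2*b^2/5 + 6*b/25


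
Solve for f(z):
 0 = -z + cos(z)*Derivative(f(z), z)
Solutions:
 f(z) = C1 + Integral(z/cos(z), z)


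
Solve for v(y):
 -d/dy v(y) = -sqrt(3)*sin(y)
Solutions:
 v(y) = C1 - sqrt(3)*cos(y)


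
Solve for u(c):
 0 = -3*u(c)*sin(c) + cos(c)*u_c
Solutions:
 u(c) = C1/cos(c)^3


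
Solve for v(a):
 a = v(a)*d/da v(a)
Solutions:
 v(a) = -sqrt(C1 + a^2)
 v(a) = sqrt(C1 + a^2)


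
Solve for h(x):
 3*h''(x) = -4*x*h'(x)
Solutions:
 h(x) = C1 + C2*erf(sqrt(6)*x/3)


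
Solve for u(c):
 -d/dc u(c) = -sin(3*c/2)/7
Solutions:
 u(c) = C1 - 2*cos(3*c/2)/21


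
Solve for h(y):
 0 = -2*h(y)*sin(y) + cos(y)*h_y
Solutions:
 h(y) = C1/cos(y)^2


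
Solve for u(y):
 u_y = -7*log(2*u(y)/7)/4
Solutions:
 4*Integral(1/(log(_y) - log(7) + log(2)), (_y, u(y)))/7 = C1 - y


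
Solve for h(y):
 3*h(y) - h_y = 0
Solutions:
 h(y) = C1*exp(3*y)


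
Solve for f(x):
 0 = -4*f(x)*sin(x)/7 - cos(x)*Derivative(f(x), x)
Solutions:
 f(x) = C1*cos(x)^(4/7)


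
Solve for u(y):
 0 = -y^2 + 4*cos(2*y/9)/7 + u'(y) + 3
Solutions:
 u(y) = C1 + y^3/3 - 3*y - 18*sin(2*y/9)/7


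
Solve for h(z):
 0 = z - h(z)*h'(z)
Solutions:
 h(z) = -sqrt(C1 + z^2)
 h(z) = sqrt(C1 + z^2)


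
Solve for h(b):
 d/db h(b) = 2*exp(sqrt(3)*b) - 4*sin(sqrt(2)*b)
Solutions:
 h(b) = C1 + 2*sqrt(3)*exp(sqrt(3)*b)/3 + 2*sqrt(2)*cos(sqrt(2)*b)


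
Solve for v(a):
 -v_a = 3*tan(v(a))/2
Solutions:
 v(a) = pi - asin(C1*exp(-3*a/2))
 v(a) = asin(C1*exp(-3*a/2))


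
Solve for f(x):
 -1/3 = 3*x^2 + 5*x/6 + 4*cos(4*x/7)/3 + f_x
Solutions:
 f(x) = C1 - x^3 - 5*x^2/12 - x/3 - 7*sin(4*x/7)/3


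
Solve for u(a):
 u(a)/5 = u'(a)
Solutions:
 u(a) = C1*exp(a/5)


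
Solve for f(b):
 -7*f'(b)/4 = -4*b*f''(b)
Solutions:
 f(b) = C1 + C2*b^(23/16)


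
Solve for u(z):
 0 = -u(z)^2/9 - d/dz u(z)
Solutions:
 u(z) = 9/(C1 + z)


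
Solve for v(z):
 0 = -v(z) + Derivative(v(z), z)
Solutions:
 v(z) = C1*exp(z)


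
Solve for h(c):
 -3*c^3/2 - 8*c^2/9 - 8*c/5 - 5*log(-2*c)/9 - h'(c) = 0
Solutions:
 h(c) = C1 - 3*c^4/8 - 8*c^3/27 - 4*c^2/5 - 5*c*log(-c)/9 + 5*c*(1 - log(2))/9


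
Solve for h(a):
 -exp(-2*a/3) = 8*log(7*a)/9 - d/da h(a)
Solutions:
 h(a) = C1 + 8*a*log(a)/9 + 8*a*(-1 + log(7))/9 - 3*exp(-2*a/3)/2


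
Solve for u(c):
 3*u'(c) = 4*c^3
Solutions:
 u(c) = C1 + c^4/3


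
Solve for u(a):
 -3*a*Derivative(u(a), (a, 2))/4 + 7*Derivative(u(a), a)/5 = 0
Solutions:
 u(a) = C1 + C2*a^(43/15)


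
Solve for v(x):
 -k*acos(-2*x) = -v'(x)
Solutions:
 v(x) = C1 + k*(x*acos(-2*x) + sqrt(1 - 4*x^2)/2)


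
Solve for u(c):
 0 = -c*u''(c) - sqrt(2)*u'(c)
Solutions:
 u(c) = C1 + C2*c^(1 - sqrt(2))


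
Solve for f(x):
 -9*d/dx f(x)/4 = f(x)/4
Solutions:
 f(x) = C1*exp(-x/9)


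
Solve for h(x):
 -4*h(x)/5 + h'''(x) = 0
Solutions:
 h(x) = C3*exp(10^(2/3)*x/5) + (C1*sin(10^(2/3)*sqrt(3)*x/10) + C2*cos(10^(2/3)*sqrt(3)*x/10))*exp(-10^(2/3)*x/10)


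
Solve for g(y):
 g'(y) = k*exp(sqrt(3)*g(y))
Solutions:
 g(y) = sqrt(3)*(2*log(-1/(C1 + k*y)) - log(3))/6


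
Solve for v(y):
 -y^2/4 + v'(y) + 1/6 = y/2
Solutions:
 v(y) = C1 + y^3/12 + y^2/4 - y/6


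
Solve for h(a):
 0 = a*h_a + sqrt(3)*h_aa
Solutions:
 h(a) = C1 + C2*erf(sqrt(2)*3^(3/4)*a/6)


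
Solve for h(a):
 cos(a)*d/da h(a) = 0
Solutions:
 h(a) = C1


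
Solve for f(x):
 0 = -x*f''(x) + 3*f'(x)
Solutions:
 f(x) = C1 + C2*x^4


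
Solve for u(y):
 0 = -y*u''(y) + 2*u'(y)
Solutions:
 u(y) = C1 + C2*y^3


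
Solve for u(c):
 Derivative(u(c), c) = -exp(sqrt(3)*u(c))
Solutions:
 u(c) = sqrt(3)*(2*log(1/(C1 + c)) - log(3))/6


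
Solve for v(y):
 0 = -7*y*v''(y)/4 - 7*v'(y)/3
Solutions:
 v(y) = C1 + C2/y^(1/3)


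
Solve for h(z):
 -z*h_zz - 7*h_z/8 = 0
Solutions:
 h(z) = C1 + C2*z^(1/8)


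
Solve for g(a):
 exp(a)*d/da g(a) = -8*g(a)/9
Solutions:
 g(a) = C1*exp(8*exp(-a)/9)


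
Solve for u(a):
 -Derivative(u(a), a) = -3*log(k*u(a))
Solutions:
 li(k*u(a))/k = C1 + 3*a


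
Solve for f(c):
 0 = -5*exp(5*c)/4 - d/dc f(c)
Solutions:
 f(c) = C1 - exp(5*c)/4


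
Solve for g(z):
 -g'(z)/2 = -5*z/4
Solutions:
 g(z) = C1 + 5*z^2/4


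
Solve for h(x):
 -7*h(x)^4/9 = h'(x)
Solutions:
 h(x) = 3^(1/3)*(1/(C1 + 7*x))^(1/3)
 h(x) = (-3^(1/3) - 3^(5/6)*I)*(1/(C1 + 7*x))^(1/3)/2
 h(x) = (-3^(1/3) + 3^(5/6)*I)*(1/(C1 + 7*x))^(1/3)/2


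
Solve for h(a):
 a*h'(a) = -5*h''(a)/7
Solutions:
 h(a) = C1 + C2*erf(sqrt(70)*a/10)


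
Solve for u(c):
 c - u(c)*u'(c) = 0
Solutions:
 u(c) = -sqrt(C1 + c^2)
 u(c) = sqrt(C1 + c^2)


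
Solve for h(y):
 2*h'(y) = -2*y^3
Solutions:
 h(y) = C1 - y^4/4


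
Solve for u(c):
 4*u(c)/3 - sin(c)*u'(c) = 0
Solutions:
 u(c) = C1*(cos(c) - 1)^(2/3)/(cos(c) + 1)^(2/3)


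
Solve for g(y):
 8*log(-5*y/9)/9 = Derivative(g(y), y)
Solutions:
 g(y) = C1 + 8*y*log(-y)/9 + 8*y*(-2*log(3) - 1 + log(5))/9


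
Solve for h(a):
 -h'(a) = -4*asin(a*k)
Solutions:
 h(a) = C1 + 4*Piecewise((a*asin(a*k) + sqrt(-a^2*k^2 + 1)/k, Ne(k, 0)), (0, True))


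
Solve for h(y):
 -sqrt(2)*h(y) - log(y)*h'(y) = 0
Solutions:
 h(y) = C1*exp(-sqrt(2)*li(y))


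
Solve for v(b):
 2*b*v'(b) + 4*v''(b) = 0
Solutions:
 v(b) = C1 + C2*erf(b/2)


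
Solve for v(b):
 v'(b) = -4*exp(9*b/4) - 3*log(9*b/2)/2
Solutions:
 v(b) = C1 - 3*b*log(b)/2 + b*(-3*log(3) + 3*log(2)/2 + 3/2) - 16*exp(9*b/4)/9


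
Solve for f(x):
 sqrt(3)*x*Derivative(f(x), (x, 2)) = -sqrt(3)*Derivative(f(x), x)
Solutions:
 f(x) = C1 + C2*log(x)


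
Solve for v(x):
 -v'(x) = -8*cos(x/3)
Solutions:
 v(x) = C1 + 24*sin(x/3)


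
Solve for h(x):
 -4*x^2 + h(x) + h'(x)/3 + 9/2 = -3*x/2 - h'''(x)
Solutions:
 h(x) = C1*exp(2^(1/3)*x*(-2/(27 + sqrt(733))^(1/3) + 2^(1/3)*(27 + sqrt(733))^(1/3))/12)*sin(2^(1/3)*sqrt(3)*x*(2/(27 + sqrt(733))^(1/3) + 2^(1/3)*(27 + sqrt(733))^(1/3))/12) + C2*exp(2^(1/3)*x*(-2/(27 + sqrt(733))^(1/3) + 2^(1/3)*(27 + sqrt(733))^(1/3))/12)*cos(2^(1/3)*sqrt(3)*x*(2/(27 + sqrt(733))^(1/3) + 2^(1/3)*(27 + sqrt(733))^(1/3))/12) + C3*exp(-2^(1/3)*x*(-2/(27 + sqrt(733))^(1/3) + 2^(1/3)*(27 + sqrt(733))^(1/3))/6) + 4*x^2 - 25*x/6 - 28/9


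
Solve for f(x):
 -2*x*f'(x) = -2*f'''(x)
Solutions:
 f(x) = C1 + Integral(C2*airyai(x) + C3*airybi(x), x)


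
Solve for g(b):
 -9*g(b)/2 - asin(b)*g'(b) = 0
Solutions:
 g(b) = C1*exp(-9*Integral(1/asin(b), b)/2)


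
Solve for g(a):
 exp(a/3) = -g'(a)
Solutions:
 g(a) = C1 - 3*exp(a/3)


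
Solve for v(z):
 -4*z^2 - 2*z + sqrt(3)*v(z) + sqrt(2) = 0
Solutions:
 v(z) = 4*sqrt(3)*z^2/3 + 2*sqrt(3)*z/3 - sqrt(6)/3


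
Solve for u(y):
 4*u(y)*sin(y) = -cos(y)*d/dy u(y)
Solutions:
 u(y) = C1*cos(y)^4


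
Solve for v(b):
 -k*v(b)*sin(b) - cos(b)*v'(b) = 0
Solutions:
 v(b) = C1*exp(k*log(cos(b)))


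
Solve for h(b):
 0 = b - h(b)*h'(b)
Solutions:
 h(b) = -sqrt(C1 + b^2)
 h(b) = sqrt(C1 + b^2)


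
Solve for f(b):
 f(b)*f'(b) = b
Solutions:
 f(b) = -sqrt(C1 + b^2)
 f(b) = sqrt(C1 + b^2)


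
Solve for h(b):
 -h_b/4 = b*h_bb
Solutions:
 h(b) = C1 + C2*b^(3/4)


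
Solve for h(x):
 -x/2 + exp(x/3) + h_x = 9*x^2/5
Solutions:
 h(x) = C1 + 3*x^3/5 + x^2/4 - 3*exp(x/3)


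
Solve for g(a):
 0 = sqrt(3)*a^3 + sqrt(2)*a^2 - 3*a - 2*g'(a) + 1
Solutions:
 g(a) = C1 + sqrt(3)*a^4/8 + sqrt(2)*a^3/6 - 3*a^2/4 + a/2


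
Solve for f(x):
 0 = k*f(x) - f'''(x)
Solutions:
 f(x) = C1*exp(k^(1/3)*x) + C2*exp(k^(1/3)*x*(-1 + sqrt(3)*I)/2) + C3*exp(-k^(1/3)*x*(1 + sqrt(3)*I)/2)


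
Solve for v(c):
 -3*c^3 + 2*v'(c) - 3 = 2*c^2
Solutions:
 v(c) = C1 + 3*c^4/8 + c^3/3 + 3*c/2


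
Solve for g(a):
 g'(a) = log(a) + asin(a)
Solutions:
 g(a) = C1 + a*log(a) + a*asin(a) - a + sqrt(1 - a^2)


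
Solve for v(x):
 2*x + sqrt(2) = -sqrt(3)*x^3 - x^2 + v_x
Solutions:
 v(x) = C1 + sqrt(3)*x^4/4 + x^3/3 + x^2 + sqrt(2)*x


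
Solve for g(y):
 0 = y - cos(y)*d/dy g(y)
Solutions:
 g(y) = C1 + Integral(y/cos(y), y)


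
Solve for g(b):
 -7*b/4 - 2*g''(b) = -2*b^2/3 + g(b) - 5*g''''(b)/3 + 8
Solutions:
 g(b) = C1*exp(-sqrt(5)*b*sqrt(3 + 2*sqrt(6))/5) + C2*exp(sqrt(5)*b*sqrt(3 + 2*sqrt(6))/5) + C3*sin(sqrt(5)*b*sqrt(-3 + 2*sqrt(6))/5) + C4*cos(sqrt(5)*b*sqrt(-3 + 2*sqrt(6))/5) + 2*b^2/3 - 7*b/4 - 32/3


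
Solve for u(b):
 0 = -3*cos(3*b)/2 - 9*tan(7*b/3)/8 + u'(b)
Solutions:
 u(b) = C1 - 27*log(cos(7*b/3))/56 + sin(3*b)/2


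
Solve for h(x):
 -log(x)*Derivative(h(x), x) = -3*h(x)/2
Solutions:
 h(x) = C1*exp(3*li(x)/2)


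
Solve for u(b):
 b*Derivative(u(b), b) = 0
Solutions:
 u(b) = C1


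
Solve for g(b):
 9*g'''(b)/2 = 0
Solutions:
 g(b) = C1 + C2*b + C3*b^2


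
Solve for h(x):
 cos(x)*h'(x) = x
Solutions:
 h(x) = C1 + Integral(x/cos(x), x)


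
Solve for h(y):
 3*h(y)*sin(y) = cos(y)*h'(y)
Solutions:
 h(y) = C1/cos(y)^3


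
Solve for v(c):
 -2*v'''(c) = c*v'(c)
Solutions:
 v(c) = C1 + Integral(C2*airyai(-2^(2/3)*c/2) + C3*airybi(-2^(2/3)*c/2), c)


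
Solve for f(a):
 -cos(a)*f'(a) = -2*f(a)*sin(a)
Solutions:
 f(a) = C1/cos(a)^2


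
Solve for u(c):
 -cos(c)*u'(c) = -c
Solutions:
 u(c) = C1 + Integral(c/cos(c), c)


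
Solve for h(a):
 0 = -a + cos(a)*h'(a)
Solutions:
 h(a) = C1 + Integral(a/cos(a), a)


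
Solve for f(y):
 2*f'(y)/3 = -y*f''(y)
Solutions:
 f(y) = C1 + C2*y^(1/3)


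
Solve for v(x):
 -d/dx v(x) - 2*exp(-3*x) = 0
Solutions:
 v(x) = C1 + 2*exp(-3*x)/3


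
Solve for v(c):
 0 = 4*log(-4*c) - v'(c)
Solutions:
 v(c) = C1 + 4*c*log(-c) + 4*c*(-1 + 2*log(2))


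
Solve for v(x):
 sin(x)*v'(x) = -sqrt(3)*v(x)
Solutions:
 v(x) = C1*(cos(x) + 1)^(sqrt(3)/2)/(cos(x) - 1)^(sqrt(3)/2)


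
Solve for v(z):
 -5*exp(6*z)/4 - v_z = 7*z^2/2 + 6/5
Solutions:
 v(z) = C1 - 7*z^3/6 - 6*z/5 - 5*exp(6*z)/24


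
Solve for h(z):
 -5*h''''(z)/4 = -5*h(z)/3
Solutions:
 h(z) = C1*exp(-sqrt(2)*3^(3/4)*z/3) + C2*exp(sqrt(2)*3^(3/4)*z/3) + C3*sin(sqrt(2)*3^(3/4)*z/3) + C4*cos(sqrt(2)*3^(3/4)*z/3)


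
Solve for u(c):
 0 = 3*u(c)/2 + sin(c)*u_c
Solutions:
 u(c) = C1*(cos(c) + 1)^(3/4)/(cos(c) - 1)^(3/4)


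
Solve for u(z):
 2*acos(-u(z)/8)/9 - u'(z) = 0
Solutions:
 Integral(1/acos(-_y/8), (_y, u(z))) = C1 + 2*z/9


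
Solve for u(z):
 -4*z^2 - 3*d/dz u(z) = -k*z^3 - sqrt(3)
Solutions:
 u(z) = C1 + k*z^4/12 - 4*z^3/9 + sqrt(3)*z/3


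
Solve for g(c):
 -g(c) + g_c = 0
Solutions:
 g(c) = C1*exp(c)


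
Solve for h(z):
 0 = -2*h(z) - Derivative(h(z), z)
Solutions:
 h(z) = C1*exp(-2*z)


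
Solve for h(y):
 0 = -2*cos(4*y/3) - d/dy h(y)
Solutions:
 h(y) = C1 - 3*sin(4*y/3)/2


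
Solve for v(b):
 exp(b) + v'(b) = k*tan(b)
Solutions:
 v(b) = C1 - k*log(cos(b)) - exp(b)


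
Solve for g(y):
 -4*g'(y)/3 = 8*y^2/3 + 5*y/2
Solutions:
 g(y) = C1 - 2*y^3/3 - 15*y^2/16


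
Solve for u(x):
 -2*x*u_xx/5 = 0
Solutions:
 u(x) = C1 + C2*x


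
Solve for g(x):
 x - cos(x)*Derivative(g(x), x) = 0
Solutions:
 g(x) = C1 + Integral(x/cos(x), x)


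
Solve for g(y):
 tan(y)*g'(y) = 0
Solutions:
 g(y) = C1


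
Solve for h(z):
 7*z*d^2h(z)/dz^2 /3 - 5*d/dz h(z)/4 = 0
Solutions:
 h(z) = C1 + C2*z^(43/28)


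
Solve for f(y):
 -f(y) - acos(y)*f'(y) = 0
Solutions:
 f(y) = C1*exp(-Integral(1/acos(y), y))


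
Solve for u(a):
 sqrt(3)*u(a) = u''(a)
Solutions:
 u(a) = C1*exp(-3^(1/4)*a) + C2*exp(3^(1/4)*a)


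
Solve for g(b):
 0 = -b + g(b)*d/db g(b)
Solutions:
 g(b) = -sqrt(C1 + b^2)
 g(b) = sqrt(C1 + b^2)


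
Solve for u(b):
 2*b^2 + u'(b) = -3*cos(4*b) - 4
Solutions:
 u(b) = C1 - 2*b^3/3 - 4*b - 3*sin(4*b)/4


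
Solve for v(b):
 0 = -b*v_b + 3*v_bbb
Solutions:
 v(b) = C1 + Integral(C2*airyai(3^(2/3)*b/3) + C3*airybi(3^(2/3)*b/3), b)


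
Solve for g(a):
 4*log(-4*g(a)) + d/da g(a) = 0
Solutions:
 Integral(1/(log(-_y) + 2*log(2)), (_y, g(a)))/4 = C1 - a


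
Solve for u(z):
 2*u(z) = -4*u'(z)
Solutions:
 u(z) = C1*exp(-z/2)


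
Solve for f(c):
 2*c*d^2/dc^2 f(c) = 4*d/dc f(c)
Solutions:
 f(c) = C1 + C2*c^3


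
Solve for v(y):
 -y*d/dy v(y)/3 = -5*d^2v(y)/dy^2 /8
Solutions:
 v(y) = C1 + C2*erfi(2*sqrt(15)*y/15)


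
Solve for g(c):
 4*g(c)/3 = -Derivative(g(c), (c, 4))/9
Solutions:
 g(c) = (C1*sin(3^(1/4)*c) + C2*cos(3^(1/4)*c))*exp(-3^(1/4)*c) + (C3*sin(3^(1/4)*c) + C4*cos(3^(1/4)*c))*exp(3^(1/4)*c)


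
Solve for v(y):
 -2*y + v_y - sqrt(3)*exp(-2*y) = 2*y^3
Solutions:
 v(y) = C1 + y^4/2 + y^2 - sqrt(3)*exp(-2*y)/2


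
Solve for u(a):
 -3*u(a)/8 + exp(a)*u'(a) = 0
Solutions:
 u(a) = C1*exp(-3*exp(-a)/8)


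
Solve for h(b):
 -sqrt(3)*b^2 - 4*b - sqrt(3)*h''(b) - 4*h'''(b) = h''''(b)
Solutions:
 h(b) = C1 + C2*b + C3*exp(b*(-2 + sqrt(4 - sqrt(3)))) + C4*exp(-b*(sqrt(4 - sqrt(3)) + 2)) - b^4/12 + 2*sqrt(3)*b^3/9 + b^2*(-8 + sqrt(3))/3


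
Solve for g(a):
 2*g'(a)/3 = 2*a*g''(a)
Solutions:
 g(a) = C1 + C2*a^(4/3)


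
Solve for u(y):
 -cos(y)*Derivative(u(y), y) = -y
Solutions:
 u(y) = C1 + Integral(y/cos(y), y)


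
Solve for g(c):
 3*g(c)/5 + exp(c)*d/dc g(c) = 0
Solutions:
 g(c) = C1*exp(3*exp(-c)/5)


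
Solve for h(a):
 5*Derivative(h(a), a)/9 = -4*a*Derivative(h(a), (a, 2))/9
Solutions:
 h(a) = C1 + C2/a^(1/4)


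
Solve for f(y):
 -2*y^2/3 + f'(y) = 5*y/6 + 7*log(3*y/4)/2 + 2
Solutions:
 f(y) = C1 + 2*y^3/9 + 5*y^2/12 + 7*y*log(y)/2 - 7*y*log(2) - 3*y/2 + 7*y*log(3)/2


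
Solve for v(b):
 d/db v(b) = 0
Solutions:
 v(b) = C1


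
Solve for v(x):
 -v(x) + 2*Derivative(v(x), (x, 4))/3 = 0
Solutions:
 v(x) = C1*exp(-2^(3/4)*3^(1/4)*x/2) + C2*exp(2^(3/4)*3^(1/4)*x/2) + C3*sin(2^(3/4)*3^(1/4)*x/2) + C4*cos(2^(3/4)*3^(1/4)*x/2)


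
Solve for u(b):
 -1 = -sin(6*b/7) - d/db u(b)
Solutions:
 u(b) = C1 + b + 7*cos(6*b/7)/6


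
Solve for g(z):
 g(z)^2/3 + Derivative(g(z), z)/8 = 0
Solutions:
 g(z) = 3/(C1 + 8*z)


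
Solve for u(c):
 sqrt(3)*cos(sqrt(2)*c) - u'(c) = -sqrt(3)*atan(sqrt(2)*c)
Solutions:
 u(c) = C1 + sqrt(3)*(c*atan(sqrt(2)*c) - sqrt(2)*log(2*c^2 + 1)/4) + sqrt(6)*sin(sqrt(2)*c)/2


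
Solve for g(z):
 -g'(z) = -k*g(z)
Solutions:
 g(z) = C1*exp(k*z)


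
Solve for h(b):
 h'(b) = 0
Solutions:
 h(b) = C1


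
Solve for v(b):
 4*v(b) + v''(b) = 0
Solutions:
 v(b) = C1*sin(2*b) + C2*cos(2*b)


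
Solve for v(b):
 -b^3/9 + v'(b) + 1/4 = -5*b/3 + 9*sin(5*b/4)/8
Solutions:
 v(b) = C1 + b^4/36 - 5*b^2/6 - b/4 - 9*cos(5*b/4)/10


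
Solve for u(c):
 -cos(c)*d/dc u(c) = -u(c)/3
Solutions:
 u(c) = C1*(sin(c) + 1)^(1/6)/(sin(c) - 1)^(1/6)


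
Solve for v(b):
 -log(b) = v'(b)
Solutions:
 v(b) = C1 - b*log(b) + b


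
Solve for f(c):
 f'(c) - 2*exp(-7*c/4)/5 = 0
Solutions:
 f(c) = C1 - 8*exp(-7*c/4)/35


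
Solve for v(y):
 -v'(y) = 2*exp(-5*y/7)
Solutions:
 v(y) = C1 + 14*exp(-5*y/7)/5


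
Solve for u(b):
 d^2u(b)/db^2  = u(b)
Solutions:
 u(b) = C1*exp(-b) + C2*exp(b)


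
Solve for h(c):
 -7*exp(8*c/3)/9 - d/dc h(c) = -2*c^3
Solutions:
 h(c) = C1 + c^4/2 - 7*exp(8*c/3)/24


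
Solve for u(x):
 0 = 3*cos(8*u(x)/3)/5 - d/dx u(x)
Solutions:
 -3*x/5 - 3*log(sin(8*u(x)/3) - 1)/16 + 3*log(sin(8*u(x)/3) + 1)/16 = C1


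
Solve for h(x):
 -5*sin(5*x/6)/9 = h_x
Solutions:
 h(x) = C1 + 2*cos(5*x/6)/3


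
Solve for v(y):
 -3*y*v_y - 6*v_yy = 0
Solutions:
 v(y) = C1 + C2*erf(y/2)


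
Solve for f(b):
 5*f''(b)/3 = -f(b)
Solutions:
 f(b) = C1*sin(sqrt(15)*b/5) + C2*cos(sqrt(15)*b/5)


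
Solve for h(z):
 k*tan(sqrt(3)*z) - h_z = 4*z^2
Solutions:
 h(z) = C1 - sqrt(3)*k*log(cos(sqrt(3)*z))/3 - 4*z^3/3


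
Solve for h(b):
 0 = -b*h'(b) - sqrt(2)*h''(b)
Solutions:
 h(b) = C1 + C2*erf(2^(1/4)*b/2)


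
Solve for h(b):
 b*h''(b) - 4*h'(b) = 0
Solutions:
 h(b) = C1 + C2*b^5


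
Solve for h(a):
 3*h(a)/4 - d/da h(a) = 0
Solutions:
 h(a) = C1*exp(3*a/4)


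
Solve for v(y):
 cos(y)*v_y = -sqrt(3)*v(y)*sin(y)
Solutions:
 v(y) = C1*cos(y)^(sqrt(3))


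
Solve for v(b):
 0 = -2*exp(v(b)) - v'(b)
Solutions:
 v(b) = log(1/(C1 + 2*b))


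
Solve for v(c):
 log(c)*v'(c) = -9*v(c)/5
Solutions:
 v(c) = C1*exp(-9*li(c)/5)


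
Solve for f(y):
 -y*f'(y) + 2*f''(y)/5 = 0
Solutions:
 f(y) = C1 + C2*erfi(sqrt(5)*y/2)


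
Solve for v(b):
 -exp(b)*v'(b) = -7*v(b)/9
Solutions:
 v(b) = C1*exp(-7*exp(-b)/9)


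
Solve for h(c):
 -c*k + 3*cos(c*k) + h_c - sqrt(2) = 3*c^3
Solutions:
 h(c) = C1 + 3*c^4/4 + c^2*k/2 + sqrt(2)*c - 3*sin(c*k)/k


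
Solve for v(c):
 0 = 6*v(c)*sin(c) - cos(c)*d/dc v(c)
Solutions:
 v(c) = C1/cos(c)^6


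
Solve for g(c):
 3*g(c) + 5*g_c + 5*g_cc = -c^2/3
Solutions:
 g(c) = -c^2/9 + 10*c/27 + (C1*sin(sqrt(35)*c/10) + C2*cos(sqrt(35)*c/10))*exp(-c/2) - 20/81


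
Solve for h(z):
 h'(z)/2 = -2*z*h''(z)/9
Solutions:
 h(z) = C1 + C2/z^(5/4)


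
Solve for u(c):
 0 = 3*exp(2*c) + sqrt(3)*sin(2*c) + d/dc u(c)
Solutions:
 u(c) = C1 - 3*exp(2*c)/2 + sqrt(3)*cos(2*c)/2


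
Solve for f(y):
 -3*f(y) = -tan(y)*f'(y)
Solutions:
 f(y) = C1*sin(y)^3


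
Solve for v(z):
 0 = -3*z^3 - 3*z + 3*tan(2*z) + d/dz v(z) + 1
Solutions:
 v(z) = C1 + 3*z^4/4 + 3*z^2/2 - z + 3*log(cos(2*z))/2


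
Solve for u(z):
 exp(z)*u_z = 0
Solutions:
 u(z) = C1


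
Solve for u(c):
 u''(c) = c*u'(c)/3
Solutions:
 u(c) = C1 + C2*erfi(sqrt(6)*c/6)


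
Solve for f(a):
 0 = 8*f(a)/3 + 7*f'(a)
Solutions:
 f(a) = C1*exp(-8*a/21)


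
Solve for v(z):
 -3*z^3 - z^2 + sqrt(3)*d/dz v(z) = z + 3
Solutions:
 v(z) = C1 + sqrt(3)*z^4/4 + sqrt(3)*z^3/9 + sqrt(3)*z^2/6 + sqrt(3)*z


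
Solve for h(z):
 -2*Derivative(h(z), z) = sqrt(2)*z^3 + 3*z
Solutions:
 h(z) = C1 - sqrt(2)*z^4/8 - 3*z^2/4


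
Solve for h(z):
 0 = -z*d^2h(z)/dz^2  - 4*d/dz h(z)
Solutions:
 h(z) = C1 + C2/z^3


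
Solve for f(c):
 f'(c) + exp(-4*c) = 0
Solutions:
 f(c) = C1 + exp(-4*c)/4


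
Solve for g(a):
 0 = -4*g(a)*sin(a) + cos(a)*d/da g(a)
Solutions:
 g(a) = C1/cos(a)^4


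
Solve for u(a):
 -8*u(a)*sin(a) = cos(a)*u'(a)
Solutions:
 u(a) = C1*cos(a)^8


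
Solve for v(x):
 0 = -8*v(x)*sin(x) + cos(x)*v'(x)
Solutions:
 v(x) = C1/cos(x)^8


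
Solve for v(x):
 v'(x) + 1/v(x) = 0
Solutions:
 v(x) = -sqrt(C1 - 2*x)
 v(x) = sqrt(C1 - 2*x)


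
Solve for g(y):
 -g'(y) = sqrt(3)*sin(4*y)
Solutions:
 g(y) = C1 + sqrt(3)*cos(4*y)/4


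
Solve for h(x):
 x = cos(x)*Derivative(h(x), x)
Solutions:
 h(x) = C1 + Integral(x/cos(x), x)


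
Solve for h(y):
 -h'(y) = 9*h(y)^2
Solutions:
 h(y) = 1/(C1 + 9*y)


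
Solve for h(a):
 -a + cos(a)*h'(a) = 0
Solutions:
 h(a) = C1 + Integral(a/cos(a), a)


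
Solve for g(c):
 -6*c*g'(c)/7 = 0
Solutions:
 g(c) = C1


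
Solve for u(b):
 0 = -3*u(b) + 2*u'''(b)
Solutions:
 u(b) = C3*exp(2^(2/3)*3^(1/3)*b/2) + (C1*sin(2^(2/3)*3^(5/6)*b/4) + C2*cos(2^(2/3)*3^(5/6)*b/4))*exp(-2^(2/3)*3^(1/3)*b/4)


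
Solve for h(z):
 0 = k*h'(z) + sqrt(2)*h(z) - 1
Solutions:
 h(z) = C1*exp(-sqrt(2)*z/k) + sqrt(2)/2


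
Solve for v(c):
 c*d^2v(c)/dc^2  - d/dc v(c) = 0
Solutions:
 v(c) = C1 + C2*c^2


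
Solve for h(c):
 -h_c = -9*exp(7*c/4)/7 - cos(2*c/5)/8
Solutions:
 h(c) = C1 + 36*exp(7*c/4)/49 + 5*sin(2*c/5)/16


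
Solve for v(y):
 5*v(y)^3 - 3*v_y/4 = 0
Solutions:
 v(y) = -sqrt(6)*sqrt(-1/(C1 + 20*y))/2
 v(y) = sqrt(6)*sqrt(-1/(C1 + 20*y))/2


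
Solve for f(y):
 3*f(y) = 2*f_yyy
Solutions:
 f(y) = C3*exp(2^(2/3)*3^(1/3)*y/2) + (C1*sin(2^(2/3)*3^(5/6)*y/4) + C2*cos(2^(2/3)*3^(5/6)*y/4))*exp(-2^(2/3)*3^(1/3)*y/4)


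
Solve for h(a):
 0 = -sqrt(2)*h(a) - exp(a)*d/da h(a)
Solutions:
 h(a) = C1*exp(sqrt(2)*exp(-a))


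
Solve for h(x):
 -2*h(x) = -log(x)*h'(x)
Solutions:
 h(x) = C1*exp(2*li(x))


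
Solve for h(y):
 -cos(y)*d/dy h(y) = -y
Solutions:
 h(y) = C1 + Integral(y/cos(y), y)


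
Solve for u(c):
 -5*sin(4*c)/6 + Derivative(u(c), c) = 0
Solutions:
 u(c) = C1 - 5*cos(4*c)/24


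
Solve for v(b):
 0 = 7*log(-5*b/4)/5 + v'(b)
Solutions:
 v(b) = C1 - 7*b*log(-b)/5 + 7*b*(-log(5) + 1 + 2*log(2))/5


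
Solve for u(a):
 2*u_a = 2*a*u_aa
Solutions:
 u(a) = C1 + C2*a^2


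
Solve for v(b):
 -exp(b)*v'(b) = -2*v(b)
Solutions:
 v(b) = C1*exp(-2*exp(-b))


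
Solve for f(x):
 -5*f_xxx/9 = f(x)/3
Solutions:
 f(x) = C3*exp(-3^(1/3)*5^(2/3)*x/5) + (C1*sin(3^(5/6)*5^(2/3)*x/10) + C2*cos(3^(5/6)*5^(2/3)*x/10))*exp(3^(1/3)*5^(2/3)*x/10)


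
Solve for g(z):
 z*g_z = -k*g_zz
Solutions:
 g(z) = C1 + C2*sqrt(k)*erf(sqrt(2)*z*sqrt(1/k)/2)


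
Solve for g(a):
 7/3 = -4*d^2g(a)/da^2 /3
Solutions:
 g(a) = C1 + C2*a - 7*a^2/8


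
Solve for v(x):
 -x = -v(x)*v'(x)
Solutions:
 v(x) = -sqrt(C1 + x^2)
 v(x) = sqrt(C1 + x^2)


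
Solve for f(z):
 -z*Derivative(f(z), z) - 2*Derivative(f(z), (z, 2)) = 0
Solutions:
 f(z) = C1 + C2*erf(z/2)


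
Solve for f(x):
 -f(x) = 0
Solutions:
 f(x) = 0


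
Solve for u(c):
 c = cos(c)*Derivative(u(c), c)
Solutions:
 u(c) = C1 + Integral(c/cos(c), c)


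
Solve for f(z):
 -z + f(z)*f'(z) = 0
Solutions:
 f(z) = -sqrt(C1 + z^2)
 f(z) = sqrt(C1 + z^2)


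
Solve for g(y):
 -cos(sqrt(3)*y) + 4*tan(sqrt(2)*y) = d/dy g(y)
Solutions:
 g(y) = C1 - 2*sqrt(2)*log(cos(sqrt(2)*y)) - sqrt(3)*sin(sqrt(3)*y)/3


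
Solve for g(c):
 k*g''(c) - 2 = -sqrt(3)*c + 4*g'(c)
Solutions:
 g(c) = C1 + C2*exp(4*c/k) + sqrt(3)*c^2/8 + sqrt(3)*c*k/16 - c/2


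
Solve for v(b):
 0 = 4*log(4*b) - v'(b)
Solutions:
 v(b) = C1 + 4*b*log(b) - 4*b + b*log(256)


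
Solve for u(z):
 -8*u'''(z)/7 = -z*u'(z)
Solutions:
 u(z) = C1 + Integral(C2*airyai(7^(1/3)*z/2) + C3*airybi(7^(1/3)*z/2), z)


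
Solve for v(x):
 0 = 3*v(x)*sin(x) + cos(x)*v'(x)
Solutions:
 v(x) = C1*cos(x)^3


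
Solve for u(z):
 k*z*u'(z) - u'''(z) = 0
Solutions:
 u(z) = C1 + Integral(C2*airyai(k^(1/3)*z) + C3*airybi(k^(1/3)*z), z)


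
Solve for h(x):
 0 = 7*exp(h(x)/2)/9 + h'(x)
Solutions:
 h(x) = 2*log(1/(C1 + 7*x)) + 2*log(18)


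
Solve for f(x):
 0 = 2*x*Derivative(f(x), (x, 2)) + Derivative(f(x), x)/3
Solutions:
 f(x) = C1 + C2*x^(5/6)


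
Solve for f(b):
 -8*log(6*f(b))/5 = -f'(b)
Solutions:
 -5*Integral(1/(log(_y) + log(6)), (_y, f(b)))/8 = C1 - b


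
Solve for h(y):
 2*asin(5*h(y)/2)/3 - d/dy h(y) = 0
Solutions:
 Integral(1/asin(5*_y/2), (_y, h(y))) = C1 + 2*y/3


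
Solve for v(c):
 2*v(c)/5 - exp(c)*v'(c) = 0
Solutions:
 v(c) = C1*exp(-2*exp(-c)/5)


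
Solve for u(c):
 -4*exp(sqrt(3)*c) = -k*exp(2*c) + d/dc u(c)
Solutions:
 u(c) = C1 + k*exp(2*c)/2 - 4*sqrt(3)*exp(sqrt(3)*c)/3


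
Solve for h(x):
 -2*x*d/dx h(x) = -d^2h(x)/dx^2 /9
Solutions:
 h(x) = C1 + C2*erfi(3*x)


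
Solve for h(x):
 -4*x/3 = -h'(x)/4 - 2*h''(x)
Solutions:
 h(x) = C1 + C2*exp(-x/8) + 8*x^2/3 - 128*x/3


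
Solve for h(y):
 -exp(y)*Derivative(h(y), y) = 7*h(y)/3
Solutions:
 h(y) = C1*exp(7*exp(-y)/3)


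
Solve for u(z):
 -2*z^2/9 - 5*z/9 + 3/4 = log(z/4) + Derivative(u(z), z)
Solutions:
 u(z) = C1 - 2*z^3/27 - 5*z^2/18 - z*log(z) + 2*z*log(2) + 7*z/4


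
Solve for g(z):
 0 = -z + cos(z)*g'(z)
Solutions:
 g(z) = C1 + Integral(z/cos(z), z)


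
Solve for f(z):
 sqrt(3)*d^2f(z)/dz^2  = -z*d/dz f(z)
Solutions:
 f(z) = C1 + C2*erf(sqrt(2)*3^(3/4)*z/6)


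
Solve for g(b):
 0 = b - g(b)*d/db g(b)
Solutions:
 g(b) = -sqrt(C1 + b^2)
 g(b) = sqrt(C1 + b^2)


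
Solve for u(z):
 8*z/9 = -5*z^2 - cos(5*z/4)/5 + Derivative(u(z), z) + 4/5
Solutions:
 u(z) = C1 + 5*z^3/3 + 4*z^2/9 - 4*z/5 + 4*sin(5*z/4)/25


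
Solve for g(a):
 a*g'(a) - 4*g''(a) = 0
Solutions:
 g(a) = C1 + C2*erfi(sqrt(2)*a/4)


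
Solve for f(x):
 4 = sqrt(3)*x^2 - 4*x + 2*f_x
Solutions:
 f(x) = C1 - sqrt(3)*x^3/6 + x^2 + 2*x


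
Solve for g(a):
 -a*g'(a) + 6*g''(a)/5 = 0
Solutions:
 g(a) = C1 + C2*erfi(sqrt(15)*a/6)


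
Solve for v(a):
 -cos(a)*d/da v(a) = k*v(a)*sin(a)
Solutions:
 v(a) = C1*exp(k*log(cos(a)))


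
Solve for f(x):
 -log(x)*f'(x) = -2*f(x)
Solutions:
 f(x) = C1*exp(2*li(x))


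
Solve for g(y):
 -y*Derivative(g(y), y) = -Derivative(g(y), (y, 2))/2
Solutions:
 g(y) = C1 + C2*erfi(y)


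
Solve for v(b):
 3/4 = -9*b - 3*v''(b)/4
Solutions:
 v(b) = C1 + C2*b - 2*b^3 - b^2/2


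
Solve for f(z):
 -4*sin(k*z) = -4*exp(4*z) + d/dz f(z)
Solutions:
 f(z) = C1 + exp(4*z) + 4*cos(k*z)/k


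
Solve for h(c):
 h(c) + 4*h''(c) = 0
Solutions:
 h(c) = C1*sin(c/2) + C2*cos(c/2)


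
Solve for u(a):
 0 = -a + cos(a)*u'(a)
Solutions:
 u(a) = C1 + Integral(a/cos(a), a)


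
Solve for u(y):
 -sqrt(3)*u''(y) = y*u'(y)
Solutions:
 u(y) = C1 + C2*erf(sqrt(2)*3^(3/4)*y/6)


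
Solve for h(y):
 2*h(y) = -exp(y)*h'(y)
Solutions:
 h(y) = C1*exp(2*exp(-y))


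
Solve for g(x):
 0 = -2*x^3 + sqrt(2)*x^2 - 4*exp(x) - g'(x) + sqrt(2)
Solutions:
 g(x) = C1 - x^4/2 + sqrt(2)*x^3/3 + sqrt(2)*x - 4*exp(x)


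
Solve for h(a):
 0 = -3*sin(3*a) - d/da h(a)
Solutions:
 h(a) = C1 + cos(3*a)


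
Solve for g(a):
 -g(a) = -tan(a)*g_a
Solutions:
 g(a) = C1*sin(a)


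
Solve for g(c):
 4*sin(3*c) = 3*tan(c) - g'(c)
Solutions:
 g(c) = C1 - 3*log(cos(c)) + 4*cos(3*c)/3


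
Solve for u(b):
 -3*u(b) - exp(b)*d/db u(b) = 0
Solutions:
 u(b) = C1*exp(3*exp(-b))


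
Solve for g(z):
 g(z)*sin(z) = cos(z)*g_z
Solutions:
 g(z) = C1/cos(z)


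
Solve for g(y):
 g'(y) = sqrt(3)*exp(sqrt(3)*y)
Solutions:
 g(y) = C1 + exp(sqrt(3)*y)


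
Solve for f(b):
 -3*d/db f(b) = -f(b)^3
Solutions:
 f(b) = -sqrt(6)*sqrt(-1/(C1 + b))/2
 f(b) = sqrt(6)*sqrt(-1/(C1 + b))/2


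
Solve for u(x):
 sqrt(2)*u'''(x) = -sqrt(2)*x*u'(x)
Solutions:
 u(x) = C1 + Integral(C2*airyai(-x) + C3*airybi(-x), x)


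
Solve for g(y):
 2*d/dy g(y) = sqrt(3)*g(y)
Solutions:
 g(y) = C1*exp(sqrt(3)*y/2)


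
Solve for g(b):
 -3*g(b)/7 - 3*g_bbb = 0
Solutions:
 g(b) = C3*exp(-7^(2/3)*b/7) + (C1*sin(sqrt(3)*7^(2/3)*b/14) + C2*cos(sqrt(3)*7^(2/3)*b/14))*exp(7^(2/3)*b/14)


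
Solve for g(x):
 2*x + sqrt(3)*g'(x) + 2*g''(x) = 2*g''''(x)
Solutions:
 g(x) = C1 + C2*exp(-2^(1/3)*sqrt(3)*x*(2*2^(1/3)/(sqrt(65) + 9)^(1/3) + (sqrt(65) + 9)^(1/3))/12)*sin(2^(1/3)*x*(-(sqrt(65) + 9)^(1/3) + 2*2^(1/3)/(sqrt(65) + 9)^(1/3))/4) + C3*exp(-2^(1/3)*sqrt(3)*x*(2*2^(1/3)/(sqrt(65) + 9)^(1/3) + (sqrt(65) + 9)^(1/3))/12)*cos(2^(1/3)*x*(-(sqrt(65) + 9)^(1/3) + 2*2^(1/3)/(sqrt(65) + 9)^(1/3))/4) + C4*exp(2^(1/3)*sqrt(3)*x*(2*2^(1/3)/(sqrt(65) + 9)^(1/3) + (sqrt(65) + 9)^(1/3))/6) - sqrt(3)*x^2/3 + 4*x/3


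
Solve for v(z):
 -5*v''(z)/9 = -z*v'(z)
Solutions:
 v(z) = C1 + C2*erfi(3*sqrt(10)*z/10)


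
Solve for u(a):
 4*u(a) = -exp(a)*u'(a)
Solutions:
 u(a) = C1*exp(4*exp(-a))


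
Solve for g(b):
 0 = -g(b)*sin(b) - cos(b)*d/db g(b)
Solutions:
 g(b) = C1*cos(b)


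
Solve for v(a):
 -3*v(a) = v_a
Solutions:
 v(a) = C1*exp(-3*a)


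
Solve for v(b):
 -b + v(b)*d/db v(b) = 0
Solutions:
 v(b) = -sqrt(C1 + b^2)
 v(b) = sqrt(C1 + b^2)


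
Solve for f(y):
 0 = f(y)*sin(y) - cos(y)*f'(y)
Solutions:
 f(y) = C1/cos(y)


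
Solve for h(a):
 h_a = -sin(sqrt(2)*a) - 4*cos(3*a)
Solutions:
 h(a) = C1 - 4*sin(3*a)/3 + sqrt(2)*cos(sqrt(2)*a)/2


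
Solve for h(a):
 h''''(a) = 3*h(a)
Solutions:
 h(a) = C1*exp(-3^(1/4)*a) + C2*exp(3^(1/4)*a) + C3*sin(3^(1/4)*a) + C4*cos(3^(1/4)*a)


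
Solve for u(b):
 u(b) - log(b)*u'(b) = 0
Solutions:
 u(b) = C1*exp(li(b))


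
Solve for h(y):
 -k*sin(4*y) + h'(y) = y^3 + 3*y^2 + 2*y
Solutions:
 h(y) = C1 - k*cos(4*y)/4 + y^4/4 + y^3 + y^2


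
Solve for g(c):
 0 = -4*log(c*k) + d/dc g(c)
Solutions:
 g(c) = C1 + 4*c*log(c*k) - 4*c


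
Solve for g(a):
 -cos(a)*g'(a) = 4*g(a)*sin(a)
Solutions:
 g(a) = C1*cos(a)^4


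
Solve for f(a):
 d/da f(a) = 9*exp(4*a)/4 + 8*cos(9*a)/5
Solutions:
 f(a) = C1 + 9*exp(4*a)/16 + 8*sin(9*a)/45


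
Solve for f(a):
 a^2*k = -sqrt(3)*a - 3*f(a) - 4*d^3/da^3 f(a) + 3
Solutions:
 f(a) = C3*exp(-6^(1/3)*a/2) - a^2*k/3 - sqrt(3)*a/3 + (C1*sin(2^(1/3)*3^(5/6)*a/4) + C2*cos(2^(1/3)*3^(5/6)*a/4))*exp(6^(1/3)*a/4) + 1


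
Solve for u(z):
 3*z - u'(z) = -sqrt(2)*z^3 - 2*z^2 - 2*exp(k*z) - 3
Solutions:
 u(z) = C1 + sqrt(2)*z^4/4 + 2*z^3/3 + 3*z^2/2 + 3*z + 2*exp(k*z)/k


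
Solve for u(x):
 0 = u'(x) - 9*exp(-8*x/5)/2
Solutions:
 u(x) = C1 - 45*exp(-8*x/5)/16


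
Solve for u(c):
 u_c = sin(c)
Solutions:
 u(c) = C1 - cos(c)


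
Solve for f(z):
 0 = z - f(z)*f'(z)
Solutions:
 f(z) = -sqrt(C1 + z^2)
 f(z) = sqrt(C1 + z^2)


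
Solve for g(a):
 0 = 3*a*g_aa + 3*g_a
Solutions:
 g(a) = C1 + C2*log(a)


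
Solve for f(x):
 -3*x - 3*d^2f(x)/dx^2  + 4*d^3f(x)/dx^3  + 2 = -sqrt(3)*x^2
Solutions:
 f(x) = C1 + C2*x + C3*exp(3*x/4) + sqrt(3)*x^4/36 + x^3*(-9 + 8*sqrt(3))/54 + x^2*(-9 + 16*sqrt(3))/27


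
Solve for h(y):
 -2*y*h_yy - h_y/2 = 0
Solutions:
 h(y) = C1 + C2*y^(3/4)


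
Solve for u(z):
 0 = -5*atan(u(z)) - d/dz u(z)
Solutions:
 Integral(1/atan(_y), (_y, u(z))) = C1 - 5*z


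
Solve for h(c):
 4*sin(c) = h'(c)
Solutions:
 h(c) = C1 - 4*cos(c)


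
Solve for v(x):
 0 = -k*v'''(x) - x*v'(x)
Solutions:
 v(x) = C1 + Integral(C2*airyai(x*(-1/k)^(1/3)) + C3*airybi(x*(-1/k)^(1/3)), x)


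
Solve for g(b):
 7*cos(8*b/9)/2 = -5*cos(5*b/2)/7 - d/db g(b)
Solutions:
 g(b) = C1 - 63*sin(8*b/9)/16 - 2*sin(5*b/2)/7


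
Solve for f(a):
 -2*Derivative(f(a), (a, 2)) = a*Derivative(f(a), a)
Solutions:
 f(a) = C1 + C2*erf(a/2)


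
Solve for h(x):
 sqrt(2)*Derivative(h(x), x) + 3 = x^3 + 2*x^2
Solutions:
 h(x) = C1 + sqrt(2)*x^4/8 + sqrt(2)*x^3/3 - 3*sqrt(2)*x/2


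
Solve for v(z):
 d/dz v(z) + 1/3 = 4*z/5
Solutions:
 v(z) = C1 + 2*z^2/5 - z/3


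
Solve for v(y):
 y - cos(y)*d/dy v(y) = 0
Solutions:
 v(y) = C1 + Integral(y/cos(y), y)
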